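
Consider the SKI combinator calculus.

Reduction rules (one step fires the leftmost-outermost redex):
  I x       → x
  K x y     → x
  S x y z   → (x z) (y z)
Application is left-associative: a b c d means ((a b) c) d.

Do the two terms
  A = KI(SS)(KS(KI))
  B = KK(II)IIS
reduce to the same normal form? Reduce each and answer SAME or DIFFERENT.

Answer: SAME — A ⇓ S, B ⇓ S

Reduction:
Term A:
  start: KI(SS)(KS(KI))
  step 1: I(KS(KI))
  step 2: KS(KI)
  step 3: S

Term B:
  start: KK(II)IIS
  step 1: KIIS
  step 2: IS
  step 3: S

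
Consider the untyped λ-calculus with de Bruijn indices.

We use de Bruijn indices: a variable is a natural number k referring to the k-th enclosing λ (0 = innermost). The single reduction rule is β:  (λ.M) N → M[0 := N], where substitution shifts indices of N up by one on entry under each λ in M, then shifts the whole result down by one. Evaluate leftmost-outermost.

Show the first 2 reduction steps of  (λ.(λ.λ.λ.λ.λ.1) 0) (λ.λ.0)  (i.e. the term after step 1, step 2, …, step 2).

Answer: after 2 steps: λ.λ.λ.λ.1

Derivation:
  start: (λ.(λ.λ.λ.λ.λ.1) 0) (λ.λ.0)
  →1  (λ.λ.λ.λ.λ.1) (λ.λ.0)
  →2  λ.λ.λ.λ.1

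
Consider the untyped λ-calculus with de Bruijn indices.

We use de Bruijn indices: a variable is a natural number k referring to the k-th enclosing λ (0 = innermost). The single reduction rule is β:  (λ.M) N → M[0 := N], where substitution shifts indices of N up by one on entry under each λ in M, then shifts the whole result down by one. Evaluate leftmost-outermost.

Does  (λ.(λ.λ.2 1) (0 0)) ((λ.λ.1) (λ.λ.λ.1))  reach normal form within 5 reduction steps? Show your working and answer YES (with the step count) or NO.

  start: (λ.(λ.λ.2 1) (0 0)) ((λ.λ.1) (λ.λ.λ.1))
  step 1: (λ.λ.(λ.λ.1) (λ.λ.λ.1) 1) ((λ.λ.1) (λ.λ.λ.1) ((λ.λ.1) (λ.λ.λ.1)))
  step 2: λ.(λ.λ.1) (λ.λ.λ.1) ((λ.λ.1) (λ.λ.λ.1) ((λ.λ.1) (λ.λ.λ.1)))
  step 3: λ.(λ.λ.λ.λ.1) ((λ.λ.1) (λ.λ.λ.1) ((λ.λ.1) (λ.λ.λ.1)))
  step 4: λ.λ.λ.λ.1

Answer: YES — reaches normal form λ.λ.λ.λ.1 in 4 ≤ 5 steps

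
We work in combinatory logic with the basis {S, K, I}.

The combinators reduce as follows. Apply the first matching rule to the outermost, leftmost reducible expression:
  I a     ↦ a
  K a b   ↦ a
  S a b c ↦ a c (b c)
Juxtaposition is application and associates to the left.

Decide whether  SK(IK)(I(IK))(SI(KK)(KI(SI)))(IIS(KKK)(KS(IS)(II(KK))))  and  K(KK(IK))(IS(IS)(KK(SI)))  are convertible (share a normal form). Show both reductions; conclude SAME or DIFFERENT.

Term A:
  start: SK(IK)(I(IK))(SI(KK)(KI(SI)))(IIS(KKK)(KS(IS)(II(KK))))
  [1] K(I(IK))(IK(I(IK)))(SI(KK)(KI(SI)))(IIS(KKK)(KS(IS)(II(KK))))
  [2] I(IK)(SI(KK)(KI(SI)))(IIS(KKK)(KS(IS)(II(KK))))
  [3] IK(SI(KK)(KI(SI)))(IIS(KKK)(KS(IS)(II(KK))))
  [4] K(SI(KK)(KI(SI)))(IIS(KKK)(KS(IS)(II(KK))))
  [5] SI(KK)(KI(SI))
  [6] I(KI(SI))(KK(KI(SI)))
  [7] KI(SI)(KK(KI(SI)))
  [8] I(KK(KI(SI)))
  [9] KK(KI(SI))
  [10] K

Term B:
  start: K(KK(IK))(IS(IS)(KK(SI)))
  [1] KK(IK)
  [2] K

Answer: SAME — A ⇓ K, B ⇓ K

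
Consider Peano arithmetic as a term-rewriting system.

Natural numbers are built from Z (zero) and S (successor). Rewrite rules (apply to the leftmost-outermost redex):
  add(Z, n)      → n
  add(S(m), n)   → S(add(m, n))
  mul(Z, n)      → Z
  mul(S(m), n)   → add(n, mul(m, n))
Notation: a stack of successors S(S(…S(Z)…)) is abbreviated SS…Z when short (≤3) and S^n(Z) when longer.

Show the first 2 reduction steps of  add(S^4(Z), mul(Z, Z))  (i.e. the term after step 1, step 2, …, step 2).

Answer: after 2 steps: S(S(add(SSZ, mul(Z, Z))))

Reduction:
  start: add(S^4(Z), mul(Z, Z))
  step 1: S(add(SSSZ, mul(Z, Z)))
  step 2: S(S(add(SSZ, mul(Z, Z))))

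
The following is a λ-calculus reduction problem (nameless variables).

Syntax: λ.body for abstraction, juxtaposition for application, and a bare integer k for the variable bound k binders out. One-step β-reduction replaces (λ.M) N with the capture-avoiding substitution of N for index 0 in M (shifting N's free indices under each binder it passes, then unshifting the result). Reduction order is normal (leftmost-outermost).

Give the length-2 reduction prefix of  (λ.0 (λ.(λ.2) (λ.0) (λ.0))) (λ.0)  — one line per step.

  start: (λ.0 (λ.(λ.2) (λ.0) (λ.0))) (λ.0)
  step 1: (λ.0) (λ.(λ.λ.0) (λ.0) (λ.0))
  step 2: λ.(λ.λ.0) (λ.0) (λ.0)

Answer: after 2 steps: λ.(λ.λ.0) (λ.0) (λ.0)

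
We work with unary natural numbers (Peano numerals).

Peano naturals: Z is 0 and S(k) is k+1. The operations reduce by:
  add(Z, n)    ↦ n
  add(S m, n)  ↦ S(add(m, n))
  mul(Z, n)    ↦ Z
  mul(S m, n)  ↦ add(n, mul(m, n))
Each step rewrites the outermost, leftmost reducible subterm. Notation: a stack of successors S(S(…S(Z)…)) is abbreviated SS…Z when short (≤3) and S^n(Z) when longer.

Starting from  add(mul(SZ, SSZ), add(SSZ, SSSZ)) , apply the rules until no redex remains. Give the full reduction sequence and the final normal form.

  start: add(mul(SZ, SSZ), add(SSZ, SSSZ))
  step 1: add(add(SSZ, mul(Z, SSZ)), add(SSZ, SSSZ))
  step 2: add(S(add(SZ, mul(Z, SSZ))), add(SSZ, SSSZ))
  step 3: S(add(add(SZ, mul(Z, SSZ)), add(SSZ, SSSZ)))
  step 4: S(add(S(add(Z, mul(Z, SSZ))), add(SSZ, SSSZ)))
  step 5: S(S(add(add(Z, mul(Z, SSZ)), add(SSZ, SSSZ))))
  step 6: S(S(add(mul(Z, SSZ), add(SSZ, SSSZ))))
  step 7: S(S(add(Z, add(SSZ, SSSZ))))
  step 8: S(S(add(SSZ, SSSZ)))
  step 9: S(S(S(add(SZ, SSSZ))))
  step 10: S(S(S(S(add(Z, SSSZ)))))
  step 11: S^7(Z)

Answer: normal form = S^7(Z)  (in 11 steps)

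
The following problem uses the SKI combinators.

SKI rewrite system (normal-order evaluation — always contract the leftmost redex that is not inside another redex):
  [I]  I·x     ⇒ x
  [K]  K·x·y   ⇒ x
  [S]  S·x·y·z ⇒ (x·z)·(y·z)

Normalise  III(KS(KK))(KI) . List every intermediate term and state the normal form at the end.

Answer: normal form = S(KI)  (in 4 steps)

Reduction:
  start: III(KS(KK))(KI)
  step 1: II(KS(KK))(KI)
  step 2: I(KS(KK))(KI)
  step 3: KS(KK)(KI)
  step 4: S(KI)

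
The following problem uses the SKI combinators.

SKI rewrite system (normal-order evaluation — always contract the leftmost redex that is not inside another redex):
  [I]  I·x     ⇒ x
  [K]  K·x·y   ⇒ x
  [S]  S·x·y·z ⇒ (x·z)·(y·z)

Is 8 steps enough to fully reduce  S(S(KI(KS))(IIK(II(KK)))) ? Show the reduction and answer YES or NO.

Answer: YES — reaches normal form S(SI(K(KK))) in 5 ≤ 8 steps

Working:
  start: S(S(KI(KS))(IIK(II(KK))))
  step 1: S(SI(IIK(II(KK))))
  step 2: S(SI(IK(II(KK))))
  step 3: S(SI(K(II(KK))))
  step 4: S(SI(K(I(KK))))
  step 5: S(SI(K(KK)))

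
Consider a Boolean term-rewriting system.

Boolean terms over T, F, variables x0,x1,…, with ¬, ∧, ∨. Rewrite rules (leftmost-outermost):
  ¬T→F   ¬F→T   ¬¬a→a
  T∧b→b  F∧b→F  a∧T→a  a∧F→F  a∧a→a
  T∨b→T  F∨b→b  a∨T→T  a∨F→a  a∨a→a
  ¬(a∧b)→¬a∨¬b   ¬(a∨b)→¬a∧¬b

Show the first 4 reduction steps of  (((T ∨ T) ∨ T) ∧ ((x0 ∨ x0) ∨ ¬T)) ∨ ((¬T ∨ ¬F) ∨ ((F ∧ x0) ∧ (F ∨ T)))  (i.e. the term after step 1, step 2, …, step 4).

  start: (((T ∨ T) ∨ T) ∧ ((x0 ∨ x0) ∨ ¬T)) ∨ ((¬T ∨ ¬F) ∨ ((F ∧ x0) ∧ (F ∨ T)))
  [1] (T ∧ ((x0 ∨ x0) ∨ ¬T)) ∨ ((¬T ∨ ¬F) ∨ ((F ∧ x0) ∧ (F ∨ T)))
  [2] ((x0 ∨ x0) ∨ ¬T) ∨ ((¬T ∨ ¬F) ∨ ((F ∧ x0) ∧ (F ∨ T)))
  [3] (x0 ∨ ¬T) ∨ ((¬T ∨ ¬F) ∨ ((F ∧ x0) ∧ (F ∨ T)))
  [4] (x0 ∨ F) ∨ ((¬T ∨ ¬F) ∨ ((F ∧ x0) ∧ (F ∨ T)))

Answer: after 4 steps: (x0 ∨ F) ∨ ((¬T ∨ ¬F) ∨ ((F ∧ x0) ∧ (F ∨ T)))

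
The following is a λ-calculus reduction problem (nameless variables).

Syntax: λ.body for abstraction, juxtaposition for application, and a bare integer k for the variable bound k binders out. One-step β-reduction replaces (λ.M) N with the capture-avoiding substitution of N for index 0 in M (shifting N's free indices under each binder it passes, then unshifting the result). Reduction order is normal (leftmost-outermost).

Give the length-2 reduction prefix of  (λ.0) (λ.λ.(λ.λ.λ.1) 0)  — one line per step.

Answer: after 2 steps: λ.λ.λ.λ.1

Reduction:
  start: (λ.0) (λ.λ.(λ.λ.λ.1) 0)
  [1] λ.λ.(λ.λ.λ.1) 0
  [2] λ.λ.λ.λ.1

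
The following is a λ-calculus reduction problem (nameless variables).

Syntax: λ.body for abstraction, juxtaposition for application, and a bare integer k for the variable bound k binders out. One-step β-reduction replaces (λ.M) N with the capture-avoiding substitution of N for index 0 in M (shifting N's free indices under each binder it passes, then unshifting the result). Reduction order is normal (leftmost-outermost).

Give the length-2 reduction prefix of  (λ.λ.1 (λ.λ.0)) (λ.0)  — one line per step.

  start: (λ.λ.1 (λ.λ.0)) (λ.0)
  [1] λ.(λ.0) (λ.λ.0)
  [2] λ.λ.λ.0

Answer: after 2 steps: λ.λ.λ.0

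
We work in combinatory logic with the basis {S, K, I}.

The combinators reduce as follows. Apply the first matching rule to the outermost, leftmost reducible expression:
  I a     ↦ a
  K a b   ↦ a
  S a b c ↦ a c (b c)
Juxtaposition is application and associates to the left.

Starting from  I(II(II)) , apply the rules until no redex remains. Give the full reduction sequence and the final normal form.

  start: I(II(II))
  [1] II(II)
  [2] I(II)
  [3] II
  [4] I

Answer: normal form = I  (in 4 steps)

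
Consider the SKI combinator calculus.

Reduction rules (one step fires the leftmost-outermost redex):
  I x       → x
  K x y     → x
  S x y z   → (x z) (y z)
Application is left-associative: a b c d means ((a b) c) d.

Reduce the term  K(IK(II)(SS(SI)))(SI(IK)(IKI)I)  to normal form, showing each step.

Answer: normal form = I  (in 4 steps)

Working:
  start: K(IK(II)(SS(SI)))(SI(IK)(IKI)I)
  step 1: IK(II)(SS(SI))
  step 2: K(II)(SS(SI))
  step 3: II
  step 4: I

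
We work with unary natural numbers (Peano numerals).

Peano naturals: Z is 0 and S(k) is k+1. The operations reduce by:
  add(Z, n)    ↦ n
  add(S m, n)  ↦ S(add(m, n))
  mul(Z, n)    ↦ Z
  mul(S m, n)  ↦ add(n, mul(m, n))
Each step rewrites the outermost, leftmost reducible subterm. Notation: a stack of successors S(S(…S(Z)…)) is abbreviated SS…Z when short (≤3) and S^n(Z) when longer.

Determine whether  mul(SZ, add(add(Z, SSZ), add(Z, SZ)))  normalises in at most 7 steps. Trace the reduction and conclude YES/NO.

  start: mul(SZ, add(add(Z, SSZ), add(Z, SZ)))
  step 1: add(add(add(Z, SSZ), add(Z, SZ)), mul(Z, add(add(Z, SSZ), add(Z, SZ))))
  step 2: add(add(SSZ, add(Z, SZ)), mul(Z, add(add(Z, SSZ), add(Z, SZ))))
  step 3: add(S(add(SZ, add(Z, SZ))), mul(Z, add(add(Z, SSZ), add(Z, SZ))))
  step 4: S(add(add(SZ, add(Z, SZ)), mul(Z, add(add(Z, SSZ), add(Z, SZ)))))
  step 5: S(add(S(add(Z, add(Z, SZ))), mul(Z, add(add(Z, SSZ), add(Z, SZ)))))
  step 6: S(S(add(add(Z, add(Z, SZ)), mul(Z, add(add(Z, SSZ), add(Z, SZ))))))
  step 7: S(S(add(add(Z, SZ), mul(Z, add(add(Z, SSZ), add(Z, SZ))))))

Answer: NO — after 7 steps the term is S(S(add(add(Z, SZ), mul(Z, add(add(Z, SSZ), add(Z, SZ)))))), not yet normal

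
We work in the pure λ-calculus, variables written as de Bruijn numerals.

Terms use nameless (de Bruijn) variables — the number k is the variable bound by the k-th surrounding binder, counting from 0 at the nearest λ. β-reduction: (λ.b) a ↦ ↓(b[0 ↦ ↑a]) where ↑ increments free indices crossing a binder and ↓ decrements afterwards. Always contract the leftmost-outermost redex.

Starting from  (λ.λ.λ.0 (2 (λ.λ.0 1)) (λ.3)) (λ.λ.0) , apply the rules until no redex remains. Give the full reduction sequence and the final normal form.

Answer: normal form = λ.λ.0 (λ.0) (λ.λ.λ.0)  (in 2 steps)

Working:
  start: (λ.λ.λ.0 (2 (λ.λ.0 1)) (λ.3)) (λ.λ.0)
  →1  λ.λ.0 ((λ.λ.0) (λ.λ.0 1)) (λ.λ.λ.0)
  →2  λ.λ.0 (λ.0) (λ.λ.λ.0)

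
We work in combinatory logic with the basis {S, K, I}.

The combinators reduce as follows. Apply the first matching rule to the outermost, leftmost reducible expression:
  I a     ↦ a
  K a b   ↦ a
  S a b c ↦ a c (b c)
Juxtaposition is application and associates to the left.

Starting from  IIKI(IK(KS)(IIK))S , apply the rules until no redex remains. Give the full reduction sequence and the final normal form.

Answer: normal form = S  (in 4 steps)

Derivation:
  start: IIKI(IK(KS)(IIK))S
  step 1: IKI(IK(KS)(IIK))S
  step 2: KI(IK(KS)(IIK))S
  step 3: IS
  step 4: S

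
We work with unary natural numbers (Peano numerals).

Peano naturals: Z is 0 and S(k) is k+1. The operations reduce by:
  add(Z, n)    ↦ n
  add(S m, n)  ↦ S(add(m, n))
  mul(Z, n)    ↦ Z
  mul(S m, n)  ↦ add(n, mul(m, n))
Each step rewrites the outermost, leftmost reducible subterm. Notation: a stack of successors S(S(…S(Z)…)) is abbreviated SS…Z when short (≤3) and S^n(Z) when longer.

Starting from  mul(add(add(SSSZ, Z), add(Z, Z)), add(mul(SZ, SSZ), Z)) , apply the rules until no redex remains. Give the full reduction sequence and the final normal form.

Answer: normal form = S^6(Z)  (in 46 steps)

Working:
  start: mul(add(add(SSSZ, Z), add(Z, Z)), add(mul(SZ, SSZ), Z))
  [1] mul(add(S(add(SSZ, Z)), add(Z, Z)), add(mul(SZ, SSZ), Z))
  [2] mul(S(add(add(SSZ, Z), add(Z, Z))), add(mul(SZ, SSZ), Z))
  [3] add(add(mul(SZ, SSZ), Z), mul(add(add(SSZ, Z), add(Z, Z)), add(mul(SZ, SSZ), Z)))
  [4] add(add(add(SSZ, mul(Z, SSZ)), Z), mul(add(add(SSZ, Z), add(Z, Z)), add(mul(SZ, SSZ), Z)))
  [5] add(add(S(add(SZ, mul(Z, SSZ))), Z), mul(add(add(SSZ, Z), add(Z, Z)), add(mul(SZ, SSZ), Z)))
  [6] add(S(add(add(SZ, mul(Z, SSZ)), Z)), mul(add(add(SSZ, Z), add(Z, Z)), add(mul(SZ, SSZ), Z)))
  [7] S(add(add(add(SZ, mul(Z, SSZ)), Z), mul(add(add(SSZ, Z), add(Z, Z)), add(mul(SZ, SSZ), Z))))
  [8] S(add(add(S(add(Z, mul(Z, SSZ))), Z), mul(add(add(SSZ, Z), add(Z, Z)), add(mul(SZ, SSZ), Z))))
  [9] S(add(S(add(add(Z, mul(Z, SSZ)), Z)), mul(add(add(SSZ, Z), add(Z, Z)), add(mul(SZ, SSZ), Z))))
  [10] S(S(add(add(add(Z, mul(Z, SSZ)), Z), mul(add(add(SSZ, Z), add(Z, Z)), add(mul(SZ, SSZ), Z)))))
  [11] S(S(add(add(mul(Z, SSZ), Z), mul(add(add(SSZ, Z), add(Z, Z)), add(mul(SZ, SSZ), Z)))))
  [12] S(S(add(add(Z, Z), mul(add(add(SSZ, Z), add(Z, Z)), add(mul(SZ, SSZ), Z)))))
  [13] S(S(add(Z, mul(add(add(SSZ, Z), add(Z, Z)), add(mul(SZ, SSZ), Z)))))
  [14] S(S(mul(add(add(SSZ, Z), add(Z, Z)), add(mul(SZ, SSZ), Z))))
  [15] S(S(mul(add(S(add(SZ, Z)), add(Z, Z)), add(mul(SZ, SSZ), Z))))
  [16] S(S(mul(S(add(add(SZ, Z), add(Z, Z))), add(mul(SZ, SSZ), Z))))
  [17] S(S(add(add(mul(SZ, SSZ), Z), mul(add(add(SZ, Z), add(Z, Z)), add(mul(SZ, SSZ), Z)))))
  [18] S(S(add(add(add(SSZ, mul(Z, SSZ)), Z), mul(add(add(SZ, Z), add(Z, Z)), add(mul(SZ, SSZ), Z)))))
  [19] S(S(add(add(S(add(SZ, mul(Z, SSZ))), Z), mul(add(add(SZ, Z), add(Z, Z)), add(mul(SZ, SSZ), Z)))))
  [20] S(S(add(S(add(add(SZ, mul(Z, SSZ)), Z)), mul(add(add(SZ, Z), add(Z, Z)), add(mul(SZ, SSZ), Z)))))
  [21] S(S(S(add(add(add(SZ, mul(Z, SSZ)), Z), mul(add(add(SZ, Z), add(Z, Z)), add(mul(SZ, SSZ), Z))))))
  [22] S(S(S(add(add(S(add(Z, mul(Z, SSZ))), Z), mul(add(add(SZ, Z), add(Z, Z)), add(mul(SZ, SSZ), Z))))))
  [23] S(S(S(add(S(add(add(Z, mul(Z, SSZ)), Z)), mul(add(add(SZ, Z), add(Z, Z)), add(mul(SZ, SSZ), Z))))))
  [24] S(S(S(S(add(add(add(Z, mul(Z, SSZ)), Z), mul(add(add(SZ, Z), add(Z, Z)), add(mul(SZ, SSZ), Z)))))))
  [25] S(S(S(S(add(add(mul(Z, SSZ), Z), mul(add(add(SZ, Z), add(Z, Z)), add(mul(SZ, SSZ), Z)))))))
  [26] S(S(S(S(add(add(Z, Z), mul(add(add(SZ, Z), add(Z, Z)), add(mul(SZ, SSZ), Z)))))))
  [27] S(S(S(S(add(Z, mul(add(add(SZ, Z), add(Z, Z)), add(mul(SZ, SSZ), Z)))))))
  [28] S(S(S(S(mul(add(add(SZ, Z), add(Z, Z)), add(mul(SZ, SSZ), Z))))))
  [29] S(S(S(S(mul(add(S(add(Z, Z)), add(Z, Z)), add(mul(SZ, SSZ), Z))))))
  [30] S(S(S(S(mul(S(add(add(Z, Z), add(Z, Z))), add(mul(SZ, SSZ), Z))))))
  [31] S(S(S(S(add(add(mul(SZ, SSZ), Z), mul(add(add(Z, Z), add(Z, Z)), add(mul(SZ, SSZ), Z)))))))
  [32] S(S(S(S(add(add(add(SSZ, mul(Z, SSZ)), Z), mul(add(add(Z, Z), add(Z, Z)), add(mul(SZ, SSZ), Z)))))))
  [33] S(S(S(S(add(add(S(add(SZ, mul(Z, SSZ))), Z), mul(add(add(Z, Z), add(Z, Z)), add(mul(SZ, SSZ), Z)))))))
  [34] S(S(S(S(add(S(add(add(SZ, mul(Z, SSZ)), Z)), mul(add(add(Z, Z), add(Z, Z)), add(mul(SZ, SSZ), Z)))))))
  [35] S(S(S(S(S(add(add(add(SZ, mul(Z, SSZ)), Z), mul(add(add(Z, Z), add(Z, Z)), add(mul(SZ, SSZ), Z))))))))
  [36] S(S(S(S(S(add(add(S(add(Z, mul(Z, SSZ))), Z), mul(add(add(Z, Z), add(Z, Z)), add(mul(SZ, SSZ), Z))))))))
  [37] S(S(S(S(S(add(S(add(add(Z, mul(Z, SSZ)), Z)), mul(add(add(Z, Z), add(Z, Z)), add(mul(SZ, SSZ), Z))))))))
  [38] S(S(S(S(S(S(add(add(add(Z, mul(Z, SSZ)), Z), mul(add(add(Z, Z), add(Z, Z)), add(mul(SZ, SSZ), Z)))))))))
  [39] S(S(S(S(S(S(add(add(mul(Z, SSZ), Z), mul(add(add(Z, Z), add(Z, Z)), add(mul(SZ, SSZ), Z)))))))))
  [40] S(S(S(S(S(S(add(add(Z, Z), mul(add(add(Z, Z), add(Z, Z)), add(mul(SZ, SSZ), Z)))))))))
  [41] S(S(S(S(S(S(add(Z, mul(add(add(Z, Z), add(Z, Z)), add(mul(SZ, SSZ), Z)))))))))
  [42] S(S(S(S(S(S(mul(add(add(Z, Z), add(Z, Z)), add(mul(SZ, SSZ), Z))))))))
  [43] S(S(S(S(S(S(mul(add(Z, add(Z, Z)), add(mul(SZ, SSZ), Z))))))))
  [44] S(S(S(S(S(S(mul(add(Z, Z), add(mul(SZ, SSZ), Z))))))))
  [45] S(S(S(S(S(S(mul(Z, add(mul(SZ, SSZ), Z))))))))
  [46] S^6(Z)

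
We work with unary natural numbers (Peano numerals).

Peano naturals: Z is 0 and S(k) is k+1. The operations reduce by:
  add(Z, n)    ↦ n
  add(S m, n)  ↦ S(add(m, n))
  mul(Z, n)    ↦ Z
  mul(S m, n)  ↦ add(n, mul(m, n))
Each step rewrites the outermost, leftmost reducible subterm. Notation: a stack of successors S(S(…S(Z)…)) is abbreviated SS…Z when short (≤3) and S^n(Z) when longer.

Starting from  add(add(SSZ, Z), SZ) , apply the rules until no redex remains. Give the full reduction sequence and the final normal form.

Answer: normal form = SSSZ  (in 6 steps)

Derivation:
  start: add(add(SSZ, Z), SZ)
  →1  add(S(add(SZ, Z)), SZ)
  →2  S(add(add(SZ, Z), SZ))
  →3  S(add(S(add(Z, Z)), SZ))
  →4  S(S(add(add(Z, Z), SZ)))
  →5  S(S(add(Z, SZ)))
  →6  SSSZ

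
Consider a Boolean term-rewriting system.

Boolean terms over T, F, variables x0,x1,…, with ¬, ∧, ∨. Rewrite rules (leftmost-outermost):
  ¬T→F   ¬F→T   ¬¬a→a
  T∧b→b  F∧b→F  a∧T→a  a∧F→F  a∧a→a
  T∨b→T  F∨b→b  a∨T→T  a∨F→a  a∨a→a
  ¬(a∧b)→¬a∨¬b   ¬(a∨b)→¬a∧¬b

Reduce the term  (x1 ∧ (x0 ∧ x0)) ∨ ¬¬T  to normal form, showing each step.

  start: (x1 ∧ (x0 ∧ x0)) ∨ ¬¬T
  step 1: (x1 ∧ x0) ∨ ¬¬T
  step 2: (x1 ∧ x0) ∨ T
  step 3: T

Answer: normal form = T  (in 3 steps)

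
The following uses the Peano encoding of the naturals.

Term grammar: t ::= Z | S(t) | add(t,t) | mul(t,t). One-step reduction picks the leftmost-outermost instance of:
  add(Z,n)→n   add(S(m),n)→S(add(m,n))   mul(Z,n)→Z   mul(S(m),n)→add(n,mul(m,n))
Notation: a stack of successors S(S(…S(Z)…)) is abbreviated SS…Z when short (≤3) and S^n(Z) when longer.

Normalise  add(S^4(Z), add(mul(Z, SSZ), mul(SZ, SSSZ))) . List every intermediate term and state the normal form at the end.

  start: add(S^4(Z), add(mul(Z, SSZ), mul(SZ, SSSZ)))
  step 1: S(add(SSSZ, add(mul(Z, SSZ), mul(SZ, SSSZ))))
  step 2: S(S(add(SSZ, add(mul(Z, SSZ), mul(SZ, SSSZ)))))
  step 3: S(S(S(add(SZ, add(mul(Z, SSZ), mul(SZ, SSSZ))))))
  step 4: S(S(S(S(add(Z, add(mul(Z, SSZ), mul(SZ, SSSZ)))))))
  step 5: S(S(S(S(add(mul(Z, SSZ), mul(SZ, SSSZ))))))
  step 6: S(S(S(S(add(Z, mul(SZ, SSSZ))))))
  step 7: S(S(S(S(mul(SZ, SSSZ)))))
  step 8: S(S(S(S(add(SSSZ, mul(Z, SSSZ))))))
  step 9: S(S(S(S(S(add(SSZ, mul(Z, SSSZ)))))))
  step 10: S(S(S(S(S(S(add(SZ, mul(Z, SSSZ))))))))
  step 11: S(S(S(S(S(S(S(add(Z, mul(Z, SSSZ)))))))))
  step 12: S(S(S(S(S(S(S(mul(Z, SSSZ))))))))
  step 13: S^7(Z)

Answer: normal form = S^7(Z)  (in 13 steps)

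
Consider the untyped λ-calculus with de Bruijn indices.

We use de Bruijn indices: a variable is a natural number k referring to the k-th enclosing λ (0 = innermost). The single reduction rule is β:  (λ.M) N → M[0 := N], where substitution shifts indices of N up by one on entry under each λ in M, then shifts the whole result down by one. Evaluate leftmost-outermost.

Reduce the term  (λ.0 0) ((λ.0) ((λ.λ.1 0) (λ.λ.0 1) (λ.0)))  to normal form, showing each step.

Answer: normal form = λ.0  (in 12 steps)

Derivation:
  start: (λ.0 0) ((λ.0) ((λ.λ.1 0) (λ.λ.0 1) (λ.0)))
  →1  (λ.0) ((λ.λ.1 0) (λ.λ.0 1) (λ.0)) ((λ.0) ((λ.λ.1 0) (λ.λ.0 1) (λ.0)))
  →2  (λ.λ.1 0) (λ.λ.0 1) (λ.0) ((λ.0) ((λ.λ.1 0) (λ.λ.0 1) (λ.0)))
  →3  (λ.(λ.λ.0 1) 0) (λ.0) ((λ.0) ((λ.λ.1 0) (λ.λ.0 1) (λ.0)))
  →4  (λ.λ.0 1) (λ.0) ((λ.0) ((λ.λ.1 0) (λ.λ.0 1) (λ.0)))
  →5  (λ.0 (λ.0)) ((λ.0) ((λ.λ.1 0) (λ.λ.0 1) (λ.0)))
  →6  (λ.0) ((λ.λ.1 0) (λ.λ.0 1) (λ.0)) (λ.0)
  →7  (λ.λ.1 0) (λ.λ.0 1) (λ.0) (λ.0)
  →8  (λ.(λ.λ.0 1) 0) (λ.0) (λ.0)
  →9  (λ.λ.0 1) (λ.0) (λ.0)
  →10  (λ.0 (λ.0)) (λ.0)
  →11  (λ.0) (λ.0)
  →12  λ.0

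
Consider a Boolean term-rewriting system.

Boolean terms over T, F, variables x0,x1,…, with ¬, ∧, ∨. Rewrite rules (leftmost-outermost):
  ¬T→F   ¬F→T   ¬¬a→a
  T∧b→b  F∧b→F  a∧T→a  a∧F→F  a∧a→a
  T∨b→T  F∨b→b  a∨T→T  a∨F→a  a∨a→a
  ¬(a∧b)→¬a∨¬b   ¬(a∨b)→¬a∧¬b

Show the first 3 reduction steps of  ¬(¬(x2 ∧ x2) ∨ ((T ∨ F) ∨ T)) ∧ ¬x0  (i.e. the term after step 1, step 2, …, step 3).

Answer: after 3 steps: (x2 ∧ ¬((T ∨ F) ∨ T)) ∧ ¬x0

Reduction:
  start: ¬(¬(x2 ∧ x2) ∨ ((T ∨ F) ∨ T)) ∧ ¬x0
  →1  (¬¬(x2 ∧ x2) ∧ ¬((T ∨ F) ∨ T)) ∧ ¬x0
  →2  ((x2 ∧ x2) ∧ ¬((T ∨ F) ∨ T)) ∧ ¬x0
  →3  (x2 ∧ ¬((T ∨ F) ∨ T)) ∧ ¬x0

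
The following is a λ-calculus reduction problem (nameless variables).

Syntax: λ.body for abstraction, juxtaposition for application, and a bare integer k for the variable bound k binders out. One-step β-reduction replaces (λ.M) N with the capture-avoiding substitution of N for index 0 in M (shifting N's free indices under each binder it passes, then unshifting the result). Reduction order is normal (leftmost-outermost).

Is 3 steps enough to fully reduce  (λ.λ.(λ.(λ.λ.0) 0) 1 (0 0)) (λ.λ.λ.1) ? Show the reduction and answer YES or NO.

  start: (λ.λ.(λ.(λ.λ.0) 0) 1 (0 0)) (λ.λ.λ.1)
  step 1: λ.(λ.(λ.λ.0) 0) (λ.λ.λ.1) (0 0)
  step 2: λ.(λ.λ.0) (λ.λ.λ.1) (0 0)
  step 3: λ.(λ.0) (0 0)

Answer: NO — after 3 steps the term is λ.(λ.0) (0 0), not yet normal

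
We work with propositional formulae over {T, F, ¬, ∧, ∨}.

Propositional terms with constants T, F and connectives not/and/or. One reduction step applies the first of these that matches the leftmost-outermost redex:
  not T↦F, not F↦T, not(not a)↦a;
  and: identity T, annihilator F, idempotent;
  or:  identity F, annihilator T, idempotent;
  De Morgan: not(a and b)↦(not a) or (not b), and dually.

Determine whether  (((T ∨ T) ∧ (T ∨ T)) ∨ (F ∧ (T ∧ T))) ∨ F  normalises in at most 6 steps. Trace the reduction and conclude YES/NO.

Answer: YES — reaches normal form T in 4 ≤ 6 steps

Working:
  start: (((T ∨ T) ∧ (T ∨ T)) ∨ (F ∧ (T ∧ T))) ∨ F
  [1] ((T ∨ T) ∧ (T ∨ T)) ∨ (F ∧ (T ∧ T))
  [2] (T ∨ T) ∨ (F ∧ (T ∧ T))
  [3] T ∨ (F ∧ (T ∧ T))
  [4] T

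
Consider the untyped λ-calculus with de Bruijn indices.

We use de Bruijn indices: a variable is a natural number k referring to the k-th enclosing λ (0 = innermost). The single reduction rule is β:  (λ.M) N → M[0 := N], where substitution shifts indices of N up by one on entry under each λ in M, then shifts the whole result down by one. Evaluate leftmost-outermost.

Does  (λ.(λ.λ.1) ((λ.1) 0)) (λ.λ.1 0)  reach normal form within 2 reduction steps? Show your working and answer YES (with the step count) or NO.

Answer: NO — after 2 steps the term is λ.(λ.λ.λ.1 0) (λ.λ.1 0), not yet normal

Derivation:
  start: (λ.(λ.λ.1) ((λ.1) 0)) (λ.λ.1 0)
  step 1: (λ.λ.1) ((λ.λ.λ.1 0) (λ.λ.1 0))
  step 2: λ.(λ.λ.λ.1 0) (λ.λ.1 0)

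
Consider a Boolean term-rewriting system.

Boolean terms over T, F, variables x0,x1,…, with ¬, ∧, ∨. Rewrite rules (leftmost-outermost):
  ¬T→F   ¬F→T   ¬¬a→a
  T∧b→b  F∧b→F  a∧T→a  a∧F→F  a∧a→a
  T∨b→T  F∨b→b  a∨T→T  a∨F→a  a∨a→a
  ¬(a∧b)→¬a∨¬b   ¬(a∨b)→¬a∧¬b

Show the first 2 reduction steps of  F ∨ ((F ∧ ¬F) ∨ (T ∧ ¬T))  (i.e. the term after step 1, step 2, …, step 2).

  start: F ∨ ((F ∧ ¬F) ∨ (T ∧ ¬T))
  step 1: (F ∧ ¬F) ∨ (T ∧ ¬T)
  step 2: F ∨ (T ∧ ¬T)

Answer: after 2 steps: F ∨ (T ∧ ¬T)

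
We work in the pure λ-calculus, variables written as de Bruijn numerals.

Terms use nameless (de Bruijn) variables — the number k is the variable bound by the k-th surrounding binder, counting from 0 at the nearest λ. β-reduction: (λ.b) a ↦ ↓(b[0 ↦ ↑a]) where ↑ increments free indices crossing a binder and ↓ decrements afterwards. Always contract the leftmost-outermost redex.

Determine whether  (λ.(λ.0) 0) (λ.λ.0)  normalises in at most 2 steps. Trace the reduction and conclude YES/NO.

Answer: YES — reaches normal form λ.λ.0 in 2 ≤ 2 steps

Reduction:
  start: (λ.(λ.0) 0) (λ.λ.0)
  [1] (λ.0) (λ.λ.0)
  [2] λ.λ.0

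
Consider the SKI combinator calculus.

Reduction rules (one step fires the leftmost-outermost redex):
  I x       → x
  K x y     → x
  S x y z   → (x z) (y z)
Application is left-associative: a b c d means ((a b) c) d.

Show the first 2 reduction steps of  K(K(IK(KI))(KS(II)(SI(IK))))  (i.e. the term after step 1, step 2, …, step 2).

  start: K(K(IK(KI))(KS(II)(SI(IK))))
  →1  K(IK(KI))
  →2  K(K(KI))

Answer: after 2 steps: K(K(KI))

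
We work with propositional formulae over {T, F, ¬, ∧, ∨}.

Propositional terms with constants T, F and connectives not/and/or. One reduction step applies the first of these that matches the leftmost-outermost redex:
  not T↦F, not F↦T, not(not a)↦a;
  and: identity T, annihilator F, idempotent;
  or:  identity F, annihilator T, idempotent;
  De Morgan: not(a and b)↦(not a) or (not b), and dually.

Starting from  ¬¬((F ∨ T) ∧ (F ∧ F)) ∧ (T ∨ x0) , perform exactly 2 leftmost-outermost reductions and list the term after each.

  start: ¬¬((F ∨ T) ∧ (F ∧ F)) ∧ (T ∨ x0)
  →1  ((F ∨ T) ∧ (F ∧ F)) ∧ (T ∨ x0)
  →2  (T ∧ (F ∧ F)) ∧ (T ∨ x0)

Answer: after 2 steps: (T ∧ (F ∧ F)) ∧ (T ∨ x0)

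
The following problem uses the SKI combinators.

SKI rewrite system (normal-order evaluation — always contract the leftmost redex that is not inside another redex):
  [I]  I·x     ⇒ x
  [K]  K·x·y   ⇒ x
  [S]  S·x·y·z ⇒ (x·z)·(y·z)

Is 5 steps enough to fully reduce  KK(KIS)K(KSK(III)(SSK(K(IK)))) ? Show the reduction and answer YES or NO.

  start: KK(KIS)K(KSK(III)(SSK(K(IK))))
  step 1: KK(KSK(III)(SSK(K(IK))))
  step 2: K

Answer: YES — reaches normal form K in 2 ≤ 5 steps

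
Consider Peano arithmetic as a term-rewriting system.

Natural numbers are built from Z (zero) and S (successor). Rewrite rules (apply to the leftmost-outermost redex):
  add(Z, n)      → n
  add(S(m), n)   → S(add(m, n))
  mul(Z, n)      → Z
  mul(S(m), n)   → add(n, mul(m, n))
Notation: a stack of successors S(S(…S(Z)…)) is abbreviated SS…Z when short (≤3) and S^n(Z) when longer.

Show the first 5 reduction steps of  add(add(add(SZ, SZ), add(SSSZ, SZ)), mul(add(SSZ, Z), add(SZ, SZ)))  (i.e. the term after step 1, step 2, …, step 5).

Answer: after 5 steps: S(add(S(add(Z, add(SSSZ, SZ))), mul(add(SSZ, Z), add(SZ, SZ))))

Derivation:
  start: add(add(add(SZ, SZ), add(SSSZ, SZ)), mul(add(SSZ, Z), add(SZ, SZ)))
  step 1: add(add(S(add(Z, SZ)), add(SSSZ, SZ)), mul(add(SSZ, Z), add(SZ, SZ)))
  step 2: add(S(add(add(Z, SZ), add(SSSZ, SZ))), mul(add(SSZ, Z), add(SZ, SZ)))
  step 3: S(add(add(add(Z, SZ), add(SSSZ, SZ)), mul(add(SSZ, Z), add(SZ, SZ))))
  step 4: S(add(add(SZ, add(SSSZ, SZ)), mul(add(SSZ, Z), add(SZ, SZ))))
  step 5: S(add(S(add(Z, add(SSSZ, SZ))), mul(add(SSZ, Z), add(SZ, SZ))))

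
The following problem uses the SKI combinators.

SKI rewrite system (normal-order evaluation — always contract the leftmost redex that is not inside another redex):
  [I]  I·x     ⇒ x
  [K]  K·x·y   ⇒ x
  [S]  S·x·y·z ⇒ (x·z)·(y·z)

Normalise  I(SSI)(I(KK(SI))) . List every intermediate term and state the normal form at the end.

  start: I(SSI)(I(KK(SI)))
  →1  SSI(I(KK(SI)))
  →2  S(I(KK(SI)))(I(I(KK(SI))))
  →3  S(KK(SI))(I(I(KK(SI))))
  →4  SK(I(I(KK(SI))))
  →5  SK(I(KK(SI)))
  →6  SK(KK(SI))
  →7  SKK

Answer: normal form = SKK  (in 7 steps)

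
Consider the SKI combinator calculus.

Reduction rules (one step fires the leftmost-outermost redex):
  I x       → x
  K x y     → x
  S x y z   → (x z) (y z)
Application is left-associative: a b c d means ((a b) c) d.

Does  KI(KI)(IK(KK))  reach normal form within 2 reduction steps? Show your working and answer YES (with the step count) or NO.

Answer: NO — after 2 steps the term is IK(KK), not yet normal

Derivation:
  start: KI(KI)(IK(KK))
  [1] I(IK(KK))
  [2] IK(KK)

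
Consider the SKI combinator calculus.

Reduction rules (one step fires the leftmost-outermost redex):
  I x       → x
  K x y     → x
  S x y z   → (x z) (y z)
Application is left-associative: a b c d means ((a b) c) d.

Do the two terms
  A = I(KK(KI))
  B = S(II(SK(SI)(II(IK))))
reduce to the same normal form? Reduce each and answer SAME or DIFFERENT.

Term A:
  start: I(KK(KI))
  [1] KK(KI)
  [2] K

Term B:
  start: S(II(SK(SI)(II(IK))))
  [1] S(I(SK(SI)(II(IK))))
  [2] S(SK(SI)(II(IK)))
  [3] S(K(II(IK))(SI(II(IK))))
  [4] S(II(IK))
  [5] S(I(IK))
  [6] S(IK)
  [7] SK

Answer: DIFFERENT — A ⇓ K, B ⇓ SK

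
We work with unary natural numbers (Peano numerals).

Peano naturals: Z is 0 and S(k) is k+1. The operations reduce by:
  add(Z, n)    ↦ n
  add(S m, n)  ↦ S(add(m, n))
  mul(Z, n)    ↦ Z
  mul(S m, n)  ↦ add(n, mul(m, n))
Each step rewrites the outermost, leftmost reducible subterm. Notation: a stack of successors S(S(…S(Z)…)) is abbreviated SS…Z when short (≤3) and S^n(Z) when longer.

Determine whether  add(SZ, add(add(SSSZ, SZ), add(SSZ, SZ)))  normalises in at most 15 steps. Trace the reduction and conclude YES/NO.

Answer: YES — reaches normal form S^8(Z) in 14 ≤ 15 steps

Derivation:
  start: add(SZ, add(add(SSSZ, SZ), add(SSZ, SZ)))
  [1] S(add(Z, add(add(SSSZ, SZ), add(SSZ, SZ))))
  [2] S(add(add(SSSZ, SZ), add(SSZ, SZ)))
  [3] S(add(S(add(SSZ, SZ)), add(SSZ, SZ)))
  [4] S(S(add(add(SSZ, SZ), add(SSZ, SZ))))
  [5] S(S(add(S(add(SZ, SZ)), add(SSZ, SZ))))
  [6] S(S(S(add(add(SZ, SZ), add(SSZ, SZ)))))
  [7] S(S(S(add(S(add(Z, SZ)), add(SSZ, SZ)))))
  [8] S(S(S(S(add(add(Z, SZ), add(SSZ, SZ))))))
  [9] S(S(S(S(add(SZ, add(SSZ, SZ))))))
  [10] S(S(S(S(S(add(Z, add(SSZ, SZ)))))))
  [11] S(S(S(S(S(add(SSZ, SZ))))))
  [12] S(S(S(S(S(S(add(SZ, SZ)))))))
  [13] S(S(S(S(S(S(S(add(Z, SZ))))))))
  [14] S^8(Z)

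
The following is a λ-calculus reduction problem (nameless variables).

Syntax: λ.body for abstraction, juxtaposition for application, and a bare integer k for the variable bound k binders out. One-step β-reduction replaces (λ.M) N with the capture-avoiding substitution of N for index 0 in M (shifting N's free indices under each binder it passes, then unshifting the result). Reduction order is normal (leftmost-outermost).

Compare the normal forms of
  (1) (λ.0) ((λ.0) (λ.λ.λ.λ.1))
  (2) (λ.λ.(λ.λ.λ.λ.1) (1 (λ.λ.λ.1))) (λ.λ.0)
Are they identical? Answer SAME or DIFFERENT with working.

Term A:
  start: (λ.0) ((λ.0) (λ.λ.λ.λ.1))
  [1] (λ.0) (λ.λ.λ.λ.1)
  [2] λ.λ.λ.λ.1

Term B:
  start: (λ.λ.(λ.λ.λ.λ.1) (1 (λ.λ.λ.1))) (λ.λ.0)
  [1] λ.(λ.λ.λ.λ.1) ((λ.λ.0) (λ.λ.λ.1))
  [2] λ.λ.λ.λ.1

Answer: SAME — A ⇓ λ.λ.λ.λ.1, B ⇓ λ.λ.λ.λ.1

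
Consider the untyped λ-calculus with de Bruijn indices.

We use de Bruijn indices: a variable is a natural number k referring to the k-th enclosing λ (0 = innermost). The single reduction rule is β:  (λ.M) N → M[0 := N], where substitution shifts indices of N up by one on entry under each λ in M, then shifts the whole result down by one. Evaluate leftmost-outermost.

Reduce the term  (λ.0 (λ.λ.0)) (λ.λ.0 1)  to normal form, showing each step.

  start: (λ.0 (λ.λ.0)) (λ.λ.0 1)
  step 1: (λ.λ.0 1) (λ.λ.0)
  step 2: λ.0 (λ.λ.0)

Answer: normal form = λ.0 (λ.λ.0)  (in 2 steps)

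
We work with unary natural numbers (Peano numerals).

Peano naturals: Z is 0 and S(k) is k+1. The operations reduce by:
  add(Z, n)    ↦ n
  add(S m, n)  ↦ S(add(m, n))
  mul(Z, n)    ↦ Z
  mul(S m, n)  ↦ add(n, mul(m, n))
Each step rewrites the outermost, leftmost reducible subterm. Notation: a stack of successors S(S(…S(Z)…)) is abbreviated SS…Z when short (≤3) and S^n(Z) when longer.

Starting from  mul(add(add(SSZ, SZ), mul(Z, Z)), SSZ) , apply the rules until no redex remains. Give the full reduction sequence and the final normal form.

Answer: normal form = S^6(Z)  (in 21 steps)

Reduction:
  start: mul(add(add(SSZ, SZ), mul(Z, Z)), SSZ)
  →1  mul(add(S(add(SZ, SZ)), mul(Z, Z)), SSZ)
  →2  mul(S(add(add(SZ, SZ), mul(Z, Z))), SSZ)
  →3  add(SSZ, mul(add(add(SZ, SZ), mul(Z, Z)), SSZ))
  →4  S(add(SZ, mul(add(add(SZ, SZ), mul(Z, Z)), SSZ)))
  →5  S(S(add(Z, mul(add(add(SZ, SZ), mul(Z, Z)), SSZ))))
  →6  S(S(mul(add(add(SZ, SZ), mul(Z, Z)), SSZ)))
  →7  S(S(mul(add(S(add(Z, SZ)), mul(Z, Z)), SSZ)))
  →8  S(S(mul(S(add(add(Z, SZ), mul(Z, Z))), SSZ)))
  →9  S(S(add(SSZ, mul(add(add(Z, SZ), mul(Z, Z)), SSZ))))
  →10  S(S(S(add(SZ, mul(add(add(Z, SZ), mul(Z, Z)), SSZ)))))
  →11  S(S(S(S(add(Z, mul(add(add(Z, SZ), mul(Z, Z)), SSZ))))))
  →12  S(S(S(S(mul(add(add(Z, SZ), mul(Z, Z)), SSZ)))))
  →13  S(S(S(S(mul(add(SZ, mul(Z, Z)), SSZ)))))
  →14  S(S(S(S(mul(S(add(Z, mul(Z, Z))), SSZ)))))
  →15  S(S(S(S(add(SSZ, mul(add(Z, mul(Z, Z)), SSZ))))))
  →16  S(S(S(S(S(add(SZ, mul(add(Z, mul(Z, Z)), SSZ)))))))
  →17  S(S(S(S(S(S(add(Z, mul(add(Z, mul(Z, Z)), SSZ))))))))
  →18  S(S(S(S(S(S(mul(add(Z, mul(Z, Z)), SSZ)))))))
  →19  S(S(S(S(S(S(mul(mul(Z, Z), SSZ)))))))
  →20  S(S(S(S(S(S(mul(Z, SSZ)))))))
  →21  S^6(Z)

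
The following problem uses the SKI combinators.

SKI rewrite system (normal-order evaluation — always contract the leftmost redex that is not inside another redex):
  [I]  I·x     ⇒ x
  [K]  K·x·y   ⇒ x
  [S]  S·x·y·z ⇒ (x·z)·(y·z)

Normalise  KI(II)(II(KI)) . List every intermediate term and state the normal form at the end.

Answer: normal form = KI  (in 4 steps)

Working:
  start: KI(II)(II(KI))
  [1] I(II(KI))
  [2] II(KI)
  [3] I(KI)
  [4] KI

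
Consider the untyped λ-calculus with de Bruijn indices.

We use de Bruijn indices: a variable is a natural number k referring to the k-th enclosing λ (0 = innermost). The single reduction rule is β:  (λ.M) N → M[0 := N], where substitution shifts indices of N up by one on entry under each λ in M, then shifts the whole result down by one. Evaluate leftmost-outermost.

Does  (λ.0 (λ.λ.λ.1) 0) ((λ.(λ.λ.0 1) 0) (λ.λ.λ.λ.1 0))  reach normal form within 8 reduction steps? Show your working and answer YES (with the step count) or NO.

Answer: YES — reaches normal form λ.λ.0 (λ.λ.λ.λ.1 0) in 8 ≤ 8 steps

Derivation:
  start: (λ.0 (λ.λ.λ.1) 0) ((λ.(λ.λ.0 1) 0) (λ.λ.λ.λ.1 0))
  step 1: (λ.(λ.λ.0 1) 0) (λ.λ.λ.λ.1 0) (λ.λ.λ.1) ((λ.(λ.λ.0 1) 0) (λ.λ.λ.λ.1 0))
  step 2: (λ.λ.0 1) (λ.λ.λ.λ.1 0) (λ.λ.λ.1) ((λ.(λ.λ.0 1) 0) (λ.λ.λ.λ.1 0))
  step 3: (λ.0 (λ.λ.λ.λ.1 0)) (λ.λ.λ.1) ((λ.(λ.λ.0 1) 0) (λ.λ.λ.λ.1 0))
  step 4: (λ.λ.λ.1) (λ.λ.λ.λ.1 0) ((λ.(λ.λ.0 1) 0) (λ.λ.λ.λ.1 0))
  step 5: (λ.λ.1) ((λ.(λ.λ.0 1) 0) (λ.λ.λ.λ.1 0))
  step 6: λ.(λ.(λ.λ.0 1) 0) (λ.λ.λ.λ.1 0)
  step 7: λ.(λ.λ.0 1) (λ.λ.λ.λ.1 0)
  step 8: λ.λ.0 (λ.λ.λ.λ.1 0)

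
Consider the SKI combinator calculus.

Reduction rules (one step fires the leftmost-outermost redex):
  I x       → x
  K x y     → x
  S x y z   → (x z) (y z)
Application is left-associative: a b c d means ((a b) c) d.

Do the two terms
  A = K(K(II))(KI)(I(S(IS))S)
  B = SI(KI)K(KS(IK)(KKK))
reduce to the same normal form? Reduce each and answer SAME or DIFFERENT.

Term A:
  start: K(K(II))(KI)(I(S(IS))S)
  [1] K(II)(I(S(IS))S)
  [2] II
  [3] I

Term B:
  start: SI(KI)K(KS(IK)(KKK))
  [1] IK(KIK)(KS(IK)(KKK))
  [2] K(KIK)(KS(IK)(KKK))
  [3] KIK
  [4] I

Answer: SAME — A ⇓ I, B ⇓ I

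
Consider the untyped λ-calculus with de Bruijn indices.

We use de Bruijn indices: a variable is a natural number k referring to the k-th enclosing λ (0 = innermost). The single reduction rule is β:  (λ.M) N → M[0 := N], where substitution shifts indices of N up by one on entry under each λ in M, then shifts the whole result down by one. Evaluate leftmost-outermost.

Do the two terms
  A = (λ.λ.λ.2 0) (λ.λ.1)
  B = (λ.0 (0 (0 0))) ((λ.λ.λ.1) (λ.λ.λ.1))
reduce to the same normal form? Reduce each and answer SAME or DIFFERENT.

Answer: DIFFERENT — A ⇓ λ.λ.λ.1, B ⇓ λ.λ.λ.λ.λ.1

Derivation:
Term A:
  start: (λ.λ.λ.2 0) (λ.λ.1)
  step 1: λ.λ.(λ.λ.1) 0
  step 2: λ.λ.λ.1

Term B:
  start: (λ.0 (0 (0 0))) ((λ.λ.λ.1) (λ.λ.λ.1))
  step 1: (λ.λ.λ.1) (λ.λ.λ.1) ((λ.λ.λ.1) (λ.λ.λ.1) ((λ.λ.λ.1) (λ.λ.λ.1) ((λ.λ.λ.1) (λ.λ.λ.1))))
  step 2: (λ.λ.1) ((λ.λ.λ.1) (λ.λ.λ.1) ((λ.λ.λ.1) (λ.λ.λ.1) ((λ.λ.λ.1) (λ.λ.λ.1))))
  step 3: λ.(λ.λ.λ.1) (λ.λ.λ.1) ((λ.λ.λ.1) (λ.λ.λ.1) ((λ.λ.λ.1) (λ.λ.λ.1)))
  step 4: λ.(λ.λ.1) ((λ.λ.λ.1) (λ.λ.λ.1) ((λ.λ.λ.1) (λ.λ.λ.1)))
  step 5: λ.λ.(λ.λ.λ.1) (λ.λ.λ.1) ((λ.λ.λ.1) (λ.λ.λ.1))
  step 6: λ.λ.(λ.λ.1) ((λ.λ.λ.1) (λ.λ.λ.1))
  step 7: λ.λ.λ.(λ.λ.λ.1) (λ.λ.λ.1)
  step 8: λ.λ.λ.λ.λ.1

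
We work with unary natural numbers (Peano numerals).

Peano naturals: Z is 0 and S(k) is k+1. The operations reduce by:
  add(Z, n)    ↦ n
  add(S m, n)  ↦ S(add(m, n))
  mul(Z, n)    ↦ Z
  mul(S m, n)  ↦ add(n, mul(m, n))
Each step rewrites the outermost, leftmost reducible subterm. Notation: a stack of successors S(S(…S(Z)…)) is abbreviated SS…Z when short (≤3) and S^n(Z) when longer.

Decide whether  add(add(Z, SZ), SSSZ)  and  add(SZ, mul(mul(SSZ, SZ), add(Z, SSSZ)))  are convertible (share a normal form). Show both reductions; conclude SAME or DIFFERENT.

Term A:
  start: add(add(Z, SZ), SSSZ)
  [1] add(SZ, SSSZ)
  [2] S(add(Z, SSSZ))
  [3] S^4(Z)

Term B:
  start: add(SZ, mul(mul(SSZ, SZ), add(Z, SSSZ)))
  [1] S(add(Z, mul(mul(SSZ, SZ), add(Z, SSSZ))))
  [2] S(mul(mul(SSZ, SZ), add(Z, SSSZ)))
  [3] S(mul(add(SZ, mul(SZ, SZ)), add(Z, SSSZ)))
  [4] S(mul(S(add(Z, mul(SZ, SZ))), add(Z, SSSZ)))
  [5] S(add(add(Z, SSSZ), mul(add(Z, mul(SZ, SZ)), add(Z, SSSZ))))
  [6] S(add(SSSZ, mul(add(Z, mul(SZ, SZ)), add(Z, SSSZ))))
  [7] S(S(add(SSZ, mul(add(Z, mul(SZ, SZ)), add(Z, SSSZ)))))
  [8] S(S(S(add(SZ, mul(add(Z, mul(SZ, SZ)), add(Z, SSSZ))))))
  [9] S(S(S(S(add(Z, mul(add(Z, mul(SZ, SZ)), add(Z, SSSZ)))))))
  [10] S(S(S(S(mul(add(Z, mul(SZ, SZ)), add(Z, SSSZ))))))
  [11] S(S(S(S(mul(mul(SZ, SZ), add(Z, SSSZ))))))
  [12] S(S(S(S(mul(add(SZ, mul(Z, SZ)), add(Z, SSSZ))))))
  [13] S(S(S(S(mul(S(add(Z, mul(Z, SZ))), add(Z, SSSZ))))))
  [14] S(S(S(S(add(add(Z, SSSZ), mul(add(Z, mul(Z, SZ)), add(Z, SSSZ)))))))
  [15] S(S(S(S(add(SSSZ, mul(add(Z, mul(Z, SZ)), add(Z, SSSZ)))))))
  [16] S(S(S(S(S(add(SSZ, mul(add(Z, mul(Z, SZ)), add(Z, SSSZ))))))))
  [17] S(S(S(S(S(S(add(SZ, mul(add(Z, mul(Z, SZ)), add(Z, SSSZ)))))))))
  [18] S(S(S(S(S(S(S(add(Z, mul(add(Z, mul(Z, SZ)), add(Z, SSSZ))))))))))
  [19] S(S(S(S(S(S(S(mul(add(Z, mul(Z, SZ)), add(Z, SSSZ)))))))))
  [20] S(S(S(S(S(S(S(mul(mul(Z, SZ), add(Z, SSSZ)))))))))
  [21] S(S(S(S(S(S(S(mul(Z, add(Z, SSSZ)))))))))
  [22] S^7(Z)

Answer: DIFFERENT — A ⇓ S^4(Z), B ⇓ S^7(Z)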